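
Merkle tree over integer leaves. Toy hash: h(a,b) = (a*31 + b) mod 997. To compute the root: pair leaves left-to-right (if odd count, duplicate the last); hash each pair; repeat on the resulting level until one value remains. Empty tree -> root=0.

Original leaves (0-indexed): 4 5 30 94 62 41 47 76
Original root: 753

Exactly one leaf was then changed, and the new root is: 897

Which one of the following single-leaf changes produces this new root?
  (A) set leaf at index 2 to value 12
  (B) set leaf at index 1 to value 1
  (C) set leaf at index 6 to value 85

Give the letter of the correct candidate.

Answer: B

Derivation:
Original leaves: [4, 5, 30, 94, 62, 41, 47, 76]
Target new root: 897
Try each candidate change and compute the resulting root:
Candidate A: set leaf[2] = 12 -> leaves = [4, 5, 12, 94, 62, 41, 47, 76]
  L0: [4, 5, 12, 94, 62, 41, 47, 76]
  L1: h(4,5)=(4*31+5)%997=129 h(12,94)=(12*31+94)%997=466 h(62,41)=(62*31+41)%997=966 h(47,76)=(47*31+76)%997=536 -> [129, 466, 966, 536]
  L2: h(129,466)=(129*31+466)%997=477 h(966,536)=(966*31+536)%997=572 -> [477, 572]
  L3: h(477,572)=(477*31+572)%997=404 -> [404]
  root = 404 != target 897
Candidate B: set leaf[1] = 1 -> leaves = [4, 1, 30, 94, 62, 41, 47, 76]
  L0: [4, 1, 30, 94, 62, 41, 47, 76]
  L1: h(4,1)=(4*31+1)%997=125 h(30,94)=(30*31+94)%997=27 h(62,41)=(62*31+41)%997=966 h(47,76)=(47*31+76)%997=536 -> [125, 27, 966, 536]
  L2: h(125,27)=(125*31+27)%997=911 h(966,536)=(966*31+536)%997=572 -> [911, 572]
  L3: h(911,572)=(911*31+572)%997=897 -> [897]
  root = 897 == target 897  ** MATCH **
Candidate C: set leaf[6] = 85 -> leaves = [4, 5, 30, 94, 62, 41, 85, 76]
  L0: [4, 5, 30, 94, 62, 41, 85, 76]
  L1: h(4,5)=(4*31+5)%997=129 h(30,94)=(30*31+94)%997=27 h(62,41)=(62*31+41)%997=966 h(85,76)=(85*31+76)%997=717 -> [129, 27, 966, 717]
  L2: h(129,27)=(129*31+27)%997=38 h(966,717)=(966*31+717)%997=753 -> [38, 753]
  L3: h(38,753)=(38*31+753)%997=934 -> [934]
  root = 934 != target 897
Candidate B produces the target root.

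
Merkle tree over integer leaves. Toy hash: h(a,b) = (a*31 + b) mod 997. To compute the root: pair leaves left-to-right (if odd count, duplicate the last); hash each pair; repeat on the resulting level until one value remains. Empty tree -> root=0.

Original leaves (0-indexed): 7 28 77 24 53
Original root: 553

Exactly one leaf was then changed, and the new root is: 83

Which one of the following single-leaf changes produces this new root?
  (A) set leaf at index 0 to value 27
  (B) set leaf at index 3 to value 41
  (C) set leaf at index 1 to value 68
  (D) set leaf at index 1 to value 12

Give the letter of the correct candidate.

Answer: B

Derivation:
Original leaves: [7, 28, 77, 24, 53]
Target new root: 83
Try each candidate change and compute the resulting root:
Candidate A: set leaf[0] = 27 -> leaves = [27, 28, 77, 24, 53]
  L0: [27, 28, 77, 24, 53]
  L1: h(27,28)=(27*31+28)%997=865 h(77,24)=(77*31+24)%997=417 h(53,53)=(53*31+53)%997=699 -> [865, 417, 699]
  L2: h(865,417)=(865*31+417)%997=313 h(699,699)=(699*31+699)%997=434 -> [313, 434]
  L3: h(313,434)=(313*31+434)%997=167 -> [167]
  root = 167 != target 83
Candidate B: set leaf[3] = 41 -> leaves = [7, 28, 77, 41, 53]
  L0: [7, 28, 77, 41, 53]
  L1: h(7,28)=(7*31+28)%997=245 h(77,41)=(77*31+41)%997=434 h(53,53)=(53*31+53)%997=699 -> [245, 434, 699]
  L2: h(245,434)=(245*31+434)%997=53 h(699,699)=(699*31+699)%997=434 -> [53, 434]
  L3: h(53,434)=(53*31+434)%997=83 -> [83]
  root = 83 == target 83  ** MATCH **
Candidate C: set leaf[1] = 68 -> leaves = [7, 68, 77, 24, 53]
  L0: [7, 68, 77, 24, 53]
  L1: h(7,68)=(7*31+68)%997=285 h(77,24)=(77*31+24)%997=417 h(53,53)=(53*31+53)%997=699 -> [285, 417, 699]
  L2: h(285,417)=(285*31+417)%997=279 h(699,699)=(699*31+699)%997=434 -> [279, 434]
  L3: h(279,434)=(279*31+434)%997=110 -> [110]
  root = 110 != target 83
Candidate D: set leaf[1] = 12 -> leaves = [7, 12, 77, 24, 53]
  L0: [7, 12, 77, 24, 53]
  L1: h(7,12)=(7*31+12)%997=229 h(77,24)=(77*31+24)%997=417 h(53,53)=(53*31+53)%997=699 -> [229, 417, 699]
  L2: h(229,417)=(229*31+417)%997=537 h(699,699)=(699*31+699)%997=434 -> [537, 434]
  L3: h(537,434)=(537*31+434)%997=132 -> [132]
  root = 132 != target 83
Candidate B produces the target root.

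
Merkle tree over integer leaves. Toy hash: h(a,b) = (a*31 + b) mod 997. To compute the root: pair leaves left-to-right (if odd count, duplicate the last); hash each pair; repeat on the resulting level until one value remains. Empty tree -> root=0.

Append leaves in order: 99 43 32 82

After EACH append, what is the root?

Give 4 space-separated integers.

After append 99 (leaves=[99]):
  L0: [99]
  root=99
After append 43 (leaves=[99, 43]):
  L0: [99, 43]
  L1: h(99,43)=(99*31+43)%997=121 -> [121]
  root=121
After append 32 (leaves=[99, 43, 32]):
  L0: [99, 43, 32]
  L1: h(99,43)=(99*31+43)%997=121 h(32,32)=(32*31+32)%997=27 -> [121, 27]
  L2: h(121,27)=(121*31+27)%997=787 -> [787]
  root=787
After append 82 (leaves=[99, 43, 32, 82]):
  L0: [99, 43, 32, 82]
  L1: h(99,43)=(99*31+43)%997=121 h(32,82)=(32*31+82)%997=77 -> [121, 77]
  L2: h(121,77)=(121*31+77)%997=837 -> [837]
  root=837

Answer: 99 121 787 837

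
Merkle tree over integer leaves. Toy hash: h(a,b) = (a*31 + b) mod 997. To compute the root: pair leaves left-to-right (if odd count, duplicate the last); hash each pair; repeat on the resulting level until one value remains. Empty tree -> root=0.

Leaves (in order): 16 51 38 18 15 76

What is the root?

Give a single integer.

L0: [16, 51, 38, 18, 15, 76]
L1: h(16,51)=(16*31+51)%997=547 h(38,18)=(38*31+18)%997=199 h(15,76)=(15*31+76)%997=541 -> [547, 199, 541]
L2: h(547,199)=(547*31+199)%997=207 h(541,541)=(541*31+541)%997=363 -> [207, 363]
L3: h(207,363)=(207*31+363)%997=798 -> [798]

Answer: 798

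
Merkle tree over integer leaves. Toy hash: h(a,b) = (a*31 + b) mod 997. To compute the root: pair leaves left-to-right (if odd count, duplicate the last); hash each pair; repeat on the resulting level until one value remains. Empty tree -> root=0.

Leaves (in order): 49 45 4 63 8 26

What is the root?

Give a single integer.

L0: [49, 45, 4, 63, 8, 26]
L1: h(49,45)=(49*31+45)%997=567 h(4,63)=(4*31+63)%997=187 h(8,26)=(8*31+26)%997=274 -> [567, 187, 274]
L2: h(567,187)=(567*31+187)%997=815 h(274,274)=(274*31+274)%997=792 -> [815, 792]
L3: h(815,792)=(815*31+792)%997=135 -> [135]

Answer: 135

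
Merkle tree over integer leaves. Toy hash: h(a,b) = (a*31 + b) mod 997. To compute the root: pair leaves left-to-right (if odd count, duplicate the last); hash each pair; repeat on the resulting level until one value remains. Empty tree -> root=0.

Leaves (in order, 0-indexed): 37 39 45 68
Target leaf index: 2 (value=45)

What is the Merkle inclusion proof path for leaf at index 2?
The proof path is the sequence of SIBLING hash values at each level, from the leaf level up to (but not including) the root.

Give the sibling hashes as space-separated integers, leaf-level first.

Answer: 68 189

Derivation:
L0 (leaves): [37, 39, 45, 68], target index=2
L1: h(37,39)=(37*31+39)%997=189 [pair 0] h(45,68)=(45*31+68)%997=466 [pair 1] -> [189, 466]
  Sibling for proof at L0: 68
L2: h(189,466)=(189*31+466)%997=343 [pair 0] -> [343]
  Sibling for proof at L1: 189
Root: 343
Proof path (sibling hashes from leaf to root): [68, 189]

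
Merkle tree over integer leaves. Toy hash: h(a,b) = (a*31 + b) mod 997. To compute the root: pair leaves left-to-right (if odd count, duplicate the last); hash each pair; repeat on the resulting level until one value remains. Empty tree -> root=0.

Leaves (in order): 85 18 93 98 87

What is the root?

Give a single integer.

Answer: 249

Derivation:
L0: [85, 18, 93, 98, 87]
L1: h(85,18)=(85*31+18)%997=659 h(93,98)=(93*31+98)%997=987 h(87,87)=(87*31+87)%997=790 -> [659, 987, 790]
L2: h(659,987)=(659*31+987)%997=479 h(790,790)=(790*31+790)%997=355 -> [479, 355]
L3: h(479,355)=(479*31+355)%997=249 -> [249]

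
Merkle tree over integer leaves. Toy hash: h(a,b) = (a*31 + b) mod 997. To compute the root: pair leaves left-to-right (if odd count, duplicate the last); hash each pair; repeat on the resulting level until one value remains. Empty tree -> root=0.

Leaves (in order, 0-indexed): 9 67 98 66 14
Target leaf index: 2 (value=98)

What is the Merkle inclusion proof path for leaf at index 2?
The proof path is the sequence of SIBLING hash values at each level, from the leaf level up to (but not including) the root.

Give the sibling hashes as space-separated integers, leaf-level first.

L0 (leaves): [9, 67, 98, 66, 14], target index=2
L1: h(9,67)=(9*31+67)%997=346 [pair 0] h(98,66)=(98*31+66)%997=113 [pair 1] h(14,14)=(14*31+14)%997=448 [pair 2] -> [346, 113, 448]
  Sibling for proof at L0: 66
L2: h(346,113)=(346*31+113)%997=869 [pair 0] h(448,448)=(448*31+448)%997=378 [pair 1] -> [869, 378]
  Sibling for proof at L1: 346
L3: h(869,378)=(869*31+378)%997=398 [pair 0] -> [398]
  Sibling for proof at L2: 378
Root: 398
Proof path (sibling hashes from leaf to root): [66, 346, 378]

Answer: 66 346 378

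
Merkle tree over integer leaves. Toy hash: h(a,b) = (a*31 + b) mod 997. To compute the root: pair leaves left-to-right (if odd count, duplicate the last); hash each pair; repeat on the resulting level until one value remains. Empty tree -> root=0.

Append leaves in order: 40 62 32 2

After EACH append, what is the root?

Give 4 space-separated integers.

After append 40 (leaves=[40]):
  L0: [40]
  root=40
After append 62 (leaves=[40, 62]):
  L0: [40, 62]
  L1: h(40,62)=(40*31+62)%997=305 -> [305]
  root=305
After append 32 (leaves=[40, 62, 32]):
  L0: [40, 62, 32]
  L1: h(40,62)=(40*31+62)%997=305 h(32,32)=(32*31+32)%997=27 -> [305, 27]
  L2: h(305,27)=(305*31+27)%997=509 -> [509]
  root=509
After append 2 (leaves=[40, 62, 32, 2]):
  L0: [40, 62, 32, 2]
  L1: h(40,62)=(40*31+62)%997=305 h(32,2)=(32*31+2)%997=994 -> [305, 994]
  L2: h(305,994)=(305*31+994)%997=479 -> [479]
  root=479

Answer: 40 305 509 479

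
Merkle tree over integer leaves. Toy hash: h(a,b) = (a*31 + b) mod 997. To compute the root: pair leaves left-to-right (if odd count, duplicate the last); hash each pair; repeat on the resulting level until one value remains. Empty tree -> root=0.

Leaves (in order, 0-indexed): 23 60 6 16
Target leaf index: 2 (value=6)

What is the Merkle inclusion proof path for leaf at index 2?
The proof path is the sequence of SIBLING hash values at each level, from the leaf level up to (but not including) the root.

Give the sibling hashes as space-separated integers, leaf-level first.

L0 (leaves): [23, 60, 6, 16], target index=2
L1: h(23,60)=(23*31+60)%997=773 [pair 0] h(6,16)=(6*31+16)%997=202 [pair 1] -> [773, 202]
  Sibling for proof at L0: 16
L2: h(773,202)=(773*31+202)%997=237 [pair 0] -> [237]
  Sibling for proof at L1: 773
Root: 237
Proof path (sibling hashes from leaf to root): [16, 773]

Answer: 16 773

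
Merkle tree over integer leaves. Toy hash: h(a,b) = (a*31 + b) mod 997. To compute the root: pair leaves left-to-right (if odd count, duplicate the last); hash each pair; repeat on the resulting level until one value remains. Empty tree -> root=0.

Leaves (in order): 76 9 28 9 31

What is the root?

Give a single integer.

L0: [76, 9, 28, 9, 31]
L1: h(76,9)=(76*31+9)%997=371 h(28,9)=(28*31+9)%997=877 h(31,31)=(31*31+31)%997=992 -> [371, 877, 992]
L2: h(371,877)=(371*31+877)%997=414 h(992,992)=(992*31+992)%997=837 -> [414, 837]
L3: h(414,837)=(414*31+837)%997=710 -> [710]

Answer: 710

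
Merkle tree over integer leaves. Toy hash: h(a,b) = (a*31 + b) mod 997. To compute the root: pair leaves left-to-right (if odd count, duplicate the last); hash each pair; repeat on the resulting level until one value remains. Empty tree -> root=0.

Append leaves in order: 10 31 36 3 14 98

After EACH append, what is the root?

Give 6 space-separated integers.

Answer: 10 341 756 723 857 554

Derivation:
After append 10 (leaves=[10]):
  L0: [10]
  root=10
After append 31 (leaves=[10, 31]):
  L0: [10, 31]
  L1: h(10,31)=(10*31+31)%997=341 -> [341]
  root=341
After append 36 (leaves=[10, 31, 36]):
  L0: [10, 31, 36]
  L1: h(10,31)=(10*31+31)%997=341 h(36,36)=(36*31+36)%997=155 -> [341, 155]
  L2: h(341,155)=(341*31+155)%997=756 -> [756]
  root=756
After append 3 (leaves=[10, 31, 36, 3]):
  L0: [10, 31, 36, 3]
  L1: h(10,31)=(10*31+31)%997=341 h(36,3)=(36*31+3)%997=122 -> [341, 122]
  L2: h(341,122)=(341*31+122)%997=723 -> [723]
  root=723
After append 14 (leaves=[10, 31, 36, 3, 14]):
  L0: [10, 31, 36, 3, 14]
  L1: h(10,31)=(10*31+31)%997=341 h(36,3)=(36*31+3)%997=122 h(14,14)=(14*31+14)%997=448 -> [341, 122, 448]
  L2: h(341,122)=(341*31+122)%997=723 h(448,448)=(448*31+448)%997=378 -> [723, 378]
  L3: h(723,378)=(723*31+378)%997=857 -> [857]
  root=857
After append 98 (leaves=[10, 31, 36, 3, 14, 98]):
  L0: [10, 31, 36, 3, 14, 98]
  L1: h(10,31)=(10*31+31)%997=341 h(36,3)=(36*31+3)%997=122 h(14,98)=(14*31+98)%997=532 -> [341, 122, 532]
  L2: h(341,122)=(341*31+122)%997=723 h(532,532)=(532*31+532)%997=75 -> [723, 75]
  L3: h(723,75)=(723*31+75)%997=554 -> [554]
  root=554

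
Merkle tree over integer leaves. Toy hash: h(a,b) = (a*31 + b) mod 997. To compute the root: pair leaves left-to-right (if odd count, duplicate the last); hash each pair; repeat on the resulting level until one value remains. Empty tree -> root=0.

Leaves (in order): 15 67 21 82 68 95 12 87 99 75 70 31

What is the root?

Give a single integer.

Answer: 634

Derivation:
L0: [15, 67, 21, 82, 68, 95, 12, 87, 99, 75, 70, 31]
L1: h(15,67)=(15*31+67)%997=532 h(21,82)=(21*31+82)%997=733 h(68,95)=(68*31+95)%997=209 h(12,87)=(12*31+87)%997=459 h(99,75)=(99*31+75)%997=153 h(70,31)=(70*31+31)%997=207 -> [532, 733, 209, 459, 153, 207]
L2: h(532,733)=(532*31+733)%997=276 h(209,459)=(209*31+459)%997=956 h(153,207)=(153*31+207)%997=962 -> [276, 956, 962]
L3: h(276,956)=(276*31+956)%997=539 h(962,962)=(962*31+962)%997=874 -> [539, 874]
L4: h(539,874)=(539*31+874)%997=634 -> [634]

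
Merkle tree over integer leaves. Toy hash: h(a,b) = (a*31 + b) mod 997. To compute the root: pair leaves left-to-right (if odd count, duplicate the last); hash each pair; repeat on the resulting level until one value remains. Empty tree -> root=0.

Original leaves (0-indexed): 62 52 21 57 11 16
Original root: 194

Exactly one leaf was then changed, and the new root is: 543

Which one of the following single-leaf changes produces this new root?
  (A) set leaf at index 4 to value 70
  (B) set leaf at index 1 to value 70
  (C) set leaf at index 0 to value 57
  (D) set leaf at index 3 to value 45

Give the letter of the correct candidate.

Answer: B

Derivation:
Original leaves: [62, 52, 21, 57, 11, 16]
Target new root: 543
Try each candidate change and compute the resulting root:
Candidate A: set leaf[4] = 70 -> leaves = [62, 52, 21, 57, 70, 16]
  L0: [62, 52, 21, 57, 70, 16]
  L1: h(62,52)=(62*31+52)%997=977 h(21,57)=(21*31+57)%997=708 h(70,16)=(70*31+16)%997=192 -> [977, 708, 192]
  L2: h(977,708)=(977*31+708)%997=88 h(192,192)=(192*31+192)%997=162 -> [88, 162]
  L3: h(88,162)=(88*31+162)%997=896 -> [896]
  root = 896 != target 543
Candidate B: set leaf[1] = 70 -> leaves = [62, 70, 21, 57, 11, 16]
  L0: [62, 70, 21, 57, 11, 16]
  L1: h(62,70)=(62*31+70)%997=995 h(21,57)=(21*31+57)%997=708 h(11,16)=(11*31+16)%997=357 -> [995, 708, 357]
  L2: h(995,708)=(995*31+708)%997=646 h(357,357)=(357*31+357)%997=457 -> [646, 457]
  L3: h(646,457)=(646*31+457)%997=543 -> [543]
  root = 543 == target 543  ** MATCH **
Candidate C: set leaf[0] = 57 -> leaves = [57, 52, 21, 57, 11, 16]
  L0: [57, 52, 21, 57, 11, 16]
  L1: h(57,52)=(57*31+52)%997=822 h(21,57)=(21*31+57)%997=708 h(11,16)=(11*31+16)%997=357 -> [822, 708, 357]
  L2: h(822,708)=(822*31+708)%997=268 h(357,357)=(357*31+357)%997=457 -> [268, 457]
  L3: h(268,457)=(268*31+457)%997=789 -> [789]
  root = 789 != target 543
Candidate D: set leaf[3] = 45 -> leaves = [62, 52, 21, 45, 11, 16]
  L0: [62, 52, 21, 45, 11, 16]
  L1: h(62,52)=(62*31+52)%997=977 h(21,45)=(21*31+45)%997=696 h(11,16)=(11*31+16)%997=357 -> [977, 696, 357]
  L2: h(977,696)=(977*31+696)%997=76 h(357,357)=(357*31+357)%997=457 -> [76, 457]
  L3: h(76,457)=(76*31+457)%997=819 -> [819]
  root = 819 != target 543
Candidate B produces the target root.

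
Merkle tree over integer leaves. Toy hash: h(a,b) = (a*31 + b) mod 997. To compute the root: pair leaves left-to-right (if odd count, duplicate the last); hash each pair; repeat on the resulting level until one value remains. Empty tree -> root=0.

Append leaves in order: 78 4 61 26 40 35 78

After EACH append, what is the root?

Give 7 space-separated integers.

Answer: 78 428 265 230 234 74 298

Derivation:
After append 78 (leaves=[78]):
  L0: [78]
  root=78
After append 4 (leaves=[78, 4]):
  L0: [78, 4]
  L1: h(78,4)=(78*31+4)%997=428 -> [428]
  root=428
After append 61 (leaves=[78, 4, 61]):
  L0: [78, 4, 61]
  L1: h(78,4)=(78*31+4)%997=428 h(61,61)=(61*31+61)%997=955 -> [428, 955]
  L2: h(428,955)=(428*31+955)%997=265 -> [265]
  root=265
After append 26 (leaves=[78, 4, 61, 26]):
  L0: [78, 4, 61, 26]
  L1: h(78,4)=(78*31+4)%997=428 h(61,26)=(61*31+26)%997=920 -> [428, 920]
  L2: h(428,920)=(428*31+920)%997=230 -> [230]
  root=230
After append 40 (leaves=[78, 4, 61, 26, 40]):
  L0: [78, 4, 61, 26, 40]
  L1: h(78,4)=(78*31+4)%997=428 h(61,26)=(61*31+26)%997=920 h(40,40)=(40*31+40)%997=283 -> [428, 920, 283]
  L2: h(428,920)=(428*31+920)%997=230 h(283,283)=(283*31+283)%997=83 -> [230, 83]
  L3: h(230,83)=(230*31+83)%997=234 -> [234]
  root=234
After append 35 (leaves=[78, 4, 61, 26, 40, 35]):
  L0: [78, 4, 61, 26, 40, 35]
  L1: h(78,4)=(78*31+4)%997=428 h(61,26)=(61*31+26)%997=920 h(40,35)=(40*31+35)%997=278 -> [428, 920, 278]
  L2: h(428,920)=(428*31+920)%997=230 h(278,278)=(278*31+278)%997=920 -> [230, 920]
  L3: h(230,920)=(230*31+920)%997=74 -> [74]
  root=74
After append 78 (leaves=[78, 4, 61, 26, 40, 35, 78]):
  L0: [78, 4, 61, 26, 40, 35, 78]
  L1: h(78,4)=(78*31+4)%997=428 h(61,26)=(61*31+26)%997=920 h(40,35)=(40*31+35)%997=278 h(78,78)=(78*31+78)%997=502 -> [428, 920, 278, 502]
  L2: h(428,920)=(428*31+920)%997=230 h(278,502)=(278*31+502)%997=147 -> [230, 147]
  L3: h(230,147)=(230*31+147)%997=298 -> [298]
  root=298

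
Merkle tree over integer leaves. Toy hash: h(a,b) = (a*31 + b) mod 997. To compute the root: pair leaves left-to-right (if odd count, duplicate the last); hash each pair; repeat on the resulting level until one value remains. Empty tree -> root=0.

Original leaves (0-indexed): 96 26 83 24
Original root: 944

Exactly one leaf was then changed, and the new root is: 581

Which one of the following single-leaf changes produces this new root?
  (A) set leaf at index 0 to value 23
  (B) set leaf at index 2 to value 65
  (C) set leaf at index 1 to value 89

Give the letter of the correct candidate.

Answer: A

Derivation:
Original leaves: [96, 26, 83, 24]
Target new root: 581
Try each candidate change and compute the resulting root:
Candidate A: set leaf[0] = 23 -> leaves = [23, 26, 83, 24]
  L0: [23, 26, 83, 24]
  L1: h(23,26)=(23*31+26)%997=739 h(83,24)=(83*31+24)%997=603 -> [739, 603]
  L2: h(739,603)=(739*31+603)%997=581 -> [581]
  root = 581 == target 581  ** MATCH **
Candidate B: set leaf[2] = 65 -> leaves = [96, 26, 65, 24]
  L0: [96, 26, 65, 24]
  L1: h(96,26)=(96*31+26)%997=11 h(65,24)=(65*31+24)%997=45 -> [11, 45]
  L2: h(11,45)=(11*31+45)%997=386 -> [386]
  root = 386 != target 581
Candidate C: set leaf[1] = 89 -> leaves = [96, 89, 83, 24]
  L0: [96, 89, 83, 24]
  L1: h(96,89)=(96*31+89)%997=74 h(83,24)=(83*31+24)%997=603 -> [74, 603]
  L2: h(74,603)=(74*31+603)%997=903 -> [903]
  root = 903 != target 581
Candidate A produces the target root.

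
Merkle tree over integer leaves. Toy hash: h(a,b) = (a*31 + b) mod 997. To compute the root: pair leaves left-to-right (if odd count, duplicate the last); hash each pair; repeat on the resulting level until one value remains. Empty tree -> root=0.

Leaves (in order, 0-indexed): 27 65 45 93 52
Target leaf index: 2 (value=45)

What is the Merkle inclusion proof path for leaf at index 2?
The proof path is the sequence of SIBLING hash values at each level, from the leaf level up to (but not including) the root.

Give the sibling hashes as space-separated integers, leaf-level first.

Answer: 93 902 407

Derivation:
L0 (leaves): [27, 65, 45, 93, 52], target index=2
L1: h(27,65)=(27*31+65)%997=902 [pair 0] h(45,93)=(45*31+93)%997=491 [pair 1] h(52,52)=(52*31+52)%997=667 [pair 2] -> [902, 491, 667]
  Sibling for proof at L0: 93
L2: h(902,491)=(902*31+491)%997=537 [pair 0] h(667,667)=(667*31+667)%997=407 [pair 1] -> [537, 407]
  Sibling for proof at L1: 902
L3: h(537,407)=(537*31+407)%997=105 [pair 0] -> [105]
  Sibling for proof at L2: 407
Root: 105
Proof path (sibling hashes from leaf to root): [93, 902, 407]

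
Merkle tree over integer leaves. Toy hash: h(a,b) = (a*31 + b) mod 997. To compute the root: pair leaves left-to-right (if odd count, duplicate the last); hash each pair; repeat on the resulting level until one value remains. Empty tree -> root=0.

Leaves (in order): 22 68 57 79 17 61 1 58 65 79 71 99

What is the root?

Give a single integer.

L0: [22, 68, 57, 79, 17, 61, 1, 58, 65, 79, 71, 99]
L1: h(22,68)=(22*31+68)%997=750 h(57,79)=(57*31+79)%997=849 h(17,61)=(17*31+61)%997=588 h(1,58)=(1*31+58)%997=89 h(65,79)=(65*31+79)%997=100 h(71,99)=(71*31+99)%997=306 -> [750, 849, 588, 89, 100, 306]
L2: h(750,849)=(750*31+849)%997=171 h(588,89)=(588*31+89)%997=371 h(100,306)=(100*31+306)%997=415 -> [171, 371, 415]
L3: h(171,371)=(171*31+371)%997=687 h(415,415)=(415*31+415)%997=319 -> [687, 319]
L4: h(687,319)=(687*31+319)%997=679 -> [679]

Answer: 679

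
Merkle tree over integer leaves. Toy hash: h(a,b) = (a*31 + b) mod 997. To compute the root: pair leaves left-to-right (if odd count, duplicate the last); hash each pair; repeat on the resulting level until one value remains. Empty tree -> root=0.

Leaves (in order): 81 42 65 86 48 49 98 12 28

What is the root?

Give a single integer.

L0: [81, 42, 65, 86, 48, 49, 98, 12, 28]
L1: h(81,42)=(81*31+42)%997=559 h(65,86)=(65*31+86)%997=107 h(48,49)=(48*31+49)%997=540 h(98,12)=(98*31+12)%997=59 h(28,28)=(28*31+28)%997=896 -> [559, 107, 540, 59, 896]
L2: h(559,107)=(559*31+107)%997=487 h(540,59)=(540*31+59)%997=847 h(896,896)=(896*31+896)%997=756 -> [487, 847, 756]
L3: h(487,847)=(487*31+847)%997=989 h(756,756)=(756*31+756)%997=264 -> [989, 264]
L4: h(989,264)=(989*31+264)%997=16 -> [16]

Answer: 16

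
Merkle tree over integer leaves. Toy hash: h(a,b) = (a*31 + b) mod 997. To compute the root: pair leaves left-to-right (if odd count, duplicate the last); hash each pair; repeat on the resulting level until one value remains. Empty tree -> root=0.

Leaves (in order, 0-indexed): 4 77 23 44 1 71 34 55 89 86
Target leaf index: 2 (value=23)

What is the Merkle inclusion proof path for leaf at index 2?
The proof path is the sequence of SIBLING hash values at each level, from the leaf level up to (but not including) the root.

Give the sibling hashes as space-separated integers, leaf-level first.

Answer: 44 201 283 46

Derivation:
L0 (leaves): [4, 77, 23, 44, 1, 71, 34, 55, 89, 86], target index=2
L1: h(4,77)=(4*31+77)%997=201 [pair 0] h(23,44)=(23*31+44)%997=757 [pair 1] h(1,71)=(1*31+71)%997=102 [pair 2] h(34,55)=(34*31+55)%997=112 [pair 3] h(89,86)=(89*31+86)%997=851 [pair 4] -> [201, 757, 102, 112, 851]
  Sibling for proof at L0: 44
L2: h(201,757)=(201*31+757)%997=9 [pair 0] h(102,112)=(102*31+112)%997=283 [pair 1] h(851,851)=(851*31+851)%997=313 [pair 2] -> [9, 283, 313]
  Sibling for proof at L1: 201
L3: h(9,283)=(9*31+283)%997=562 [pair 0] h(313,313)=(313*31+313)%997=46 [pair 1] -> [562, 46]
  Sibling for proof at L2: 283
L4: h(562,46)=(562*31+46)%997=519 [pair 0] -> [519]
  Sibling for proof at L3: 46
Root: 519
Proof path (sibling hashes from leaf to root): [44, 201, 283, 46]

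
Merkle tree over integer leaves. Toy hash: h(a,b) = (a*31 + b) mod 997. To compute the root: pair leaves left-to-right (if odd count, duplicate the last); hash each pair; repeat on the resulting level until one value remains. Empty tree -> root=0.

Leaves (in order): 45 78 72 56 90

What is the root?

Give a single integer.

L0: [45, 78, 72, 56, 90]
L1: h(45,78)=(45*31+78)%997=476 h(72,56)=(72*31+56)%997=294 h(90,90)=(90*31+90)%997=886 -> [476, 294, 886]
L2: h(476,294)=(476*31+294)%997=95 h(886,886)=(886*31+886)%997=436 -> [95, 436]
L3: h(95,436)=(95*31+436)%997=390 -> [390]

Answer: 390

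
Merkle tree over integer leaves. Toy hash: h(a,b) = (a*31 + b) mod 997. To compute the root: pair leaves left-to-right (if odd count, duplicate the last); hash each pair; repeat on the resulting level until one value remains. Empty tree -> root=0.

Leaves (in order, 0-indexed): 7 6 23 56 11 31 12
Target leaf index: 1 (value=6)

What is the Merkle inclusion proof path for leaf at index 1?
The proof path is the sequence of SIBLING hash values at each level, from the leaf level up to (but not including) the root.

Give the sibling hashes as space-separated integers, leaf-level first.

L0 (leaves): [7, 6, 23, 56, 11, 31, 12], target index=1
L1: h(7,6)=(7*31+6)%997=223 [pair 0] h(23,56)=(23*31+56)%997=769 [pair 1] h(11,31)=(11*31+31)%997=372 [pair 2] h(12,12)=(12*31+12)%997=384 [pair 3] -> [223, 769, 372, 384]
  Sibling for proof at L0: 7
L2: h(223,769)=(223*31+769)%997=703 [pair 0] h(372,384)=(372*31+384)%997=949 [pair 1] -> [703, 949]
  Sibling for proof at L1: 769
L3: h(703,949)=(703*31+949)%997=808 [pair 0] -> [808]
  Sibling for proof at L2: 949
Root: 808
Proof path (sibling hashes from leaf to root): [7, 769, 949]

Answer: 7 769 949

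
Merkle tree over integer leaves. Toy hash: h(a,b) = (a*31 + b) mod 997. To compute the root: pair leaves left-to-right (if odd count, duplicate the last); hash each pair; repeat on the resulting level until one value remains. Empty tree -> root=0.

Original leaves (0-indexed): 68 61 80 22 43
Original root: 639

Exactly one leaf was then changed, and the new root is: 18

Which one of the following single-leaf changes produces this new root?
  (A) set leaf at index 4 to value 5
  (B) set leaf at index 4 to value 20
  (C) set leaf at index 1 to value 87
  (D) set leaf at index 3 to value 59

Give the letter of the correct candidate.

Answer: B

Derivation:
Original leaves: [68, 61, 80, 22, 43]
Target new root: 18
Try each candidate change and compute the resulting root:
Candidate A: set leaf[4] = 5 -> leaves = [68, 61, 80, 22, 5]
  L0: [68, 61, 80, 22, 5]
  L1: h(68,61)=(68*31+61)%997=175 h(80,22)=(80*31+22)%997=508 h(5,5)=(5*31+5)%997=160 -> [175, 508, 160]
  L2: h(175,508)=(175*31+508)%997=948 h(160,160)=(160*31+160)%997=135 -> [948, 135]
  L3: h(948,135)=(948*31+135)%997=610 -> [610]
  root = 610 != target 18
Candidate B: set leaf[4] = 20 -> leaves = [68, 61, 80, 22, 20]
  L0: [68, 61, 80, 22, 20]
  L1: h(68,61)=(68*31+61)%997=175 h(80,22)=(80*31+22)%997=508 h(20,20)=(20*31+20)%997=640 -> [175, 508, 640]
  L2: h(175,508)=(175*31+508)%997=948 h(640,640)=(640*31+640)%997=540 -> [948, 540]
  L3: h(948,540)=(948*31+540)%997=18 -> [18]
  root = 18 == target 18  ** MATCH **
Candidate C: set leaf[1] = 87 -> leaves = [68, 87, 80, 22, 43]
  L0: [68, 87, 80, 22, 43]
  L1: h(68,87)=(68*31+87)%997=201 h(80,22)=(80*31+22)%997=508 h(43,43)=(43*31+43)%997=379 -> [201, 508, 379]
  L2: h(201,508)=(201*31+508)%997=757 h(379,379)=(379*31+379)%997=164 -> [757, 164]
  L3: h(757,164)=(757*31+164)%997=700 -> [700]
  root = 700 != target 18
Candidate D: set leaf[3] = 59 -> leaves = [68, 61, 80, 59, 43]
  L0: [68, 61, 80, 59, 43]
  L1: h(68,61)=(68*31+61)%997=175 h(80,59)=(80*31+59)%997=545 h(43,43)=(43*31+43)%997=379 -> [175, 545, 379]
  L2: h(175,545)=(175*31+545)%997=985 h(379,379)=(379*31+379)%997=164 -> [985, 164]
  L3: h(985,164)=(985*31+164)%997=789 -> [789]
  root = 789 != target 18
Candidate B produces the target root.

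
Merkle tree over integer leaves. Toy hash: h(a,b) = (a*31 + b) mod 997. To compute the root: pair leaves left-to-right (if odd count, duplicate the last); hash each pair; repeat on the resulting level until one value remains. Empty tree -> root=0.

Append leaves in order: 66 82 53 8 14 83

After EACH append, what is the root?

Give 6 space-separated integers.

After append 66 (leaves=[66]):
  L0: [66]
  root=66
After append 82 (leaves=[66, 82]):
  L0: [66, 82]
  L1: h(66,82)=(66*31+82)%997=134 -> [134]
  root=134
After append 53 (leaves=[66, 82, 53]):
  L0: [66, 82, 53]
  L1: h(66,82)=(66*31+82)%997=134 h(53,53)=(53*31+53)%997=699 -> [134, 699]
  L2: h(134,699)=(134*31+699)%997=865 -> [865]
  root=865
After append 8 (leaves=[66, 82, 53, 8]):
  L0: [66, 82, 53, 8]
  L1: h(66,82)=(66*31+82)%997=134 h(53,8)=(53*31+8)%997=654 -> [134, 654]
  L2: h(134,654)=(134*31+654)%997=820 -> [820]
  root=820
After append 14 (leaves=[66, 82, 53, 8, 14]):
  L0: [66, 82, 53, 8, 14]
  L1: h(66,82)=(66*31+82)%997=134 h(53,8)=(53*31+8)%997=654 h(14,14)=(14*31+14)%997=448 -> [134, 654, 448]
  L2: h(134,654)=(134*31+654)%997=820 h(448,448)=(448*31+448)%997=378 -> [820, 378]
  L3: h(820,378)=(820*31+378)%997=873 -> [873]
  root=873
After append 83 (leaves=[66, 82, 53, 8, 14, 83]):
  L0: [66, 82, 53, 8, 14, 83]
  L1: h(66,82)=(66*31+82)%997=134 h(53,8)=(53*31+8)%997=654 h(14,83)=(14*31+83)%997=517 -> [134, 654, 517]
  L2: h(134,654)=(134*31+654)%997=820 h(517,517)=(517*31+517)%997=592 -> [820, 592]
  L3: h(820,592)=(820*31+592)%997=90 -> [90]
  root=90

Answer: 66 134 865 820 873 90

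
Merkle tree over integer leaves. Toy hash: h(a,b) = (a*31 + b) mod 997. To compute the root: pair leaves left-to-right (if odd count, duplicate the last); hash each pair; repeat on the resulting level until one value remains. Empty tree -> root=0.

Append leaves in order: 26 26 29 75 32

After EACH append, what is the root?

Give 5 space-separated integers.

Answer: 26 832 798 844 109

Derivation:
After append 26 (leaves=[26]):
  L0: [26]
  root=26
After append 26 (leaves=[26, 26]):
  L0: [26, 26]
  L1: h(26,26)=(26*31+26)%997=832 -> [832]
  root=832
After append 29 (leaves=[26, 26, 29]):
  L0: [26, 26, 29]
  L1: h(26,26)=(26*31+26)%997=832 h(29,29)=(29*31+29)%997=928 -> [832, 928]
  L2: h(832,928)=(832*31+928)%997=798 -> [798]
  root=798
After append 75 (leaves=[26, 26, 29, 75]):
  L0: [26, 26, 29, 75]
  L1: h(26,26)=(26*31+26)%997=832 h(29,75)=(29*31+75)%997=974 -> [832, 974]
  L2: h(832,974)=(832*31+974)%997=844 -> [844]
  root=844
After append 32 (leaves=[26, 26, 29, 75, 32]):
  L0: [26, 26, 29, 75, 32]
  L1: h(26,26)=(26*31+26)%997=832 h(29,75)=(29*31+75)%997=974 h(32,32)=(32*31+32)%997=27 -> [832, 974, 27]
  L2: h(832,974)=(832*31+974)%997=844 h(27,27)=(27*31+27)%997=864 -> [844, 864]
  L3: h(844,864)=(844*31+864)%997=109 -> [109]
  root=109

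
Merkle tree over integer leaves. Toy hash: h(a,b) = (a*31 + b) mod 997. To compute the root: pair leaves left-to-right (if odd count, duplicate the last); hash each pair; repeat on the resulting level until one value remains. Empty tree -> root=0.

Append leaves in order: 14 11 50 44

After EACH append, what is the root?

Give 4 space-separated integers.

After append 14 (leaves=[14]):
  L0: [14]
  root=14
After append 11 (leaves=[14, 11]):
  L0: [14, 11]
  L1: h(14,11)=(14*31+11)%997=445 -> [445]
  root=445
After append 50 (leaves=[14, 11, 50]):
  L0: [14, 11, 50]
  L1: h(14,11)=(14*31+11)%997=445 h(50,50)=(50*31+50)%997=603 -> [445, 603]
  L2: h(445,603)=(445*31+603)%997=440 -> [440]
  root=440
After append 44 (leaves=[14, 11, 50, 44]):
  L0: [14, 11, 50, 44]
  L1: h(14,11)=(14*31+11)%997=445 h(50,44)=(50*31+44)%997=597 -> [445, 597]
  L2: h(445,597)=(445*31+597)%997=434 -> [434]
  root=434

Answer: 14 445 440 434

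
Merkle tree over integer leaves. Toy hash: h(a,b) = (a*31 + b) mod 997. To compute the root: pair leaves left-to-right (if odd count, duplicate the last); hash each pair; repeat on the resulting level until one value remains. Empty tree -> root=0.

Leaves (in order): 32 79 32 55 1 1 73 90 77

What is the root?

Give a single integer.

L0: [32, 79, 32, 55, 1, 1, 73, 90, 77]
L1: h(32,79)=(32*31+79)%997=74 h(32,55)=(32*31+55)%997=50 h(1,1)=(1*31+1)%997=32 h(73,90)=(73*31+90)%997=359 h(77,77)=(77*31+77)%997=470 -> [74, 50, 32, 359, 470]
L2: h(74,50)=(74*31+50)%997=350 h(32,359)=(32*31+359)%997=354 h(470,470)=(470*31+470)%997=85 -> [350, 354, 85]
L3: h(350,354)=(350*31+354)%997=237 h(85,85)=(85*31+85)%997=726 -> [237, 726]
L4: h(237,726)=(237*31+726)%997=97 -> [97]

Answer: 97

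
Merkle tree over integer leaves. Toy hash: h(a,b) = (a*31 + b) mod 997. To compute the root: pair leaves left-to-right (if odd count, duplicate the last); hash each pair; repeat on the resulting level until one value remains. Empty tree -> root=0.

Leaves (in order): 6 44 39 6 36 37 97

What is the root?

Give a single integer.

L0: [6, 44, 39, 6, 36, 37, 97]
L1: h(6,44)=(6*31+44)%997=230 h(39,6)=(39*31+6)%997=218 h(36,37)=(36*31+37)%997=156 h(97,97)=(97*31+97)%997=113 -> [230, 218, 156, 113]
L2: h(230,218)=(230*31+218)%997=369 h(156,113)=(156*31+113)%997=961 -> [369, 961]
L3: h(369,961)=(369*31+961)%997=436 -> [436]

Answer: 436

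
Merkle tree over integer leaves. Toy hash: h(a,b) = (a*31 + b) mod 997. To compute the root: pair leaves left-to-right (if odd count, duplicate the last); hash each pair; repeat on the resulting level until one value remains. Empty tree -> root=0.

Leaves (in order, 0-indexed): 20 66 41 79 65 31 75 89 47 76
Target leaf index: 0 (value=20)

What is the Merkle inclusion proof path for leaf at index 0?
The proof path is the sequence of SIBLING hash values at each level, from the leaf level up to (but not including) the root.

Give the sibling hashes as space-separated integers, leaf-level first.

L0 (leaves): [20, 66, 41, 79, 65, 31, 75, 89, 47, 76], target index=0
L1: h(20,66)=(20*31+66)%997=686 [pair 0] h(41,79)=(41*31+79)%997=353 [pair 1] h(65,31)=(65*31+31)%997=52 [pair 2] h(75,89)=(75*31+89)%997=420 [pair 3] h(47,76)=(47*31+76)%997=536 [pair 4] -> [686, 353, 52, 420, 536]
  Sibling for proof at L0: 66
L2: h(686,353)=(686*31+353)%997=682 [pair 0] h(52,420)=(52*31+420)%997=38 [pair 1] h(536,536)=(536*31+536)%997=203 [pair 2] -> [682, 38, 203]
  Sibling for proof at L1: 353
L3: h(682,38)=(682*31+38)%997=243 [pair 0] h(203,203)=(203*31+203)%997=514 [pair 1] -> [243, 514]
  Sibling for proof at L2: 38
L4: h(243,514)=(243*31+514)%997=71 [pair 0] -> [71]
  Sibling for proof at L3: 514
Root: 71
Proof path (sibling hashes from leaf to root): [66, 353, 38, 514]

Answer: 66 353 38 514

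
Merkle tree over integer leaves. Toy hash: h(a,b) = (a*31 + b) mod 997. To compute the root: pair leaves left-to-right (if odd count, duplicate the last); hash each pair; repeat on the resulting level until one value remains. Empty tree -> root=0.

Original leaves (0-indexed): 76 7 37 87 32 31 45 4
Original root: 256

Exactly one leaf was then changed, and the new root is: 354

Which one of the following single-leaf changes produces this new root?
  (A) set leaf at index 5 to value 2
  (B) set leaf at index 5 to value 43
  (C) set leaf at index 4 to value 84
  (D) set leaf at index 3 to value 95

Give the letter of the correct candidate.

Answer: A

Derivation:
Original leaves: [76, 7, 37, 87, 32, 31, 45, 4]
Target new root: 354
Try each candidate change and compute the resulting root:
Candidate A: set leaf[5] = 2 -> leaves = [76, 7, 37, 87, 32, 2, 45, 4]
  L0: [76, 7, 37, 87, 32, 2, 45, 4]
  L1: h(76,7)=(76*31+7)%997=369 h(37,87)=(37*31+87)%997=237 h(32,2)=(32*31+2)%997=994 h(45,4)=(45*31+4)%997=402 -> [369, 237, 994, 402]
  L2: h(369,237)=(369*31+237)%997=709 h(994,402)=(994*31+402)%997=309 -> [709, 309]
  L3: h(709,309)=(709*31+309)%997=354 -> [354]
  root = 354 == target 354  ** MATCH **
Candidate B: set leaf[5] = 43 -> leaves = [76, 7, 37, 87, 32, 43, 45, 4]
  L0: [76, 7, 37, 87, 32, 43, 45, 4]
  L1: h(76,7)=(76*31+7)%997=369 h(37,87)=(37*31+87)%997=237 h(32,43)=(32*31+43)%997=38 h(45,4)=(45*31+4)%997=402 -> [369, 237, 38, 402]
  L2: h(369,237)=(369*31+237)%997=709 h(38,402)=(38*31+402)%997=583 -> [709, 583]
  L3: h(709,583)=(709*31+583)%997=628 -> [628]
  root = 628 != target 354
Candidate C: set leaf[4] = 84 -> leaves = [76, 7, 37, 87, 84, 31, 45, 4]
  L0: [76, 7, 37, 87, 84, 31, 45, 4]
  L1: h(76,7)=(76*31+7)%997=369 h(37,87)=(37*31+87)%997=237 h(84,31)=(84*31+31)%997=641 h(45,4)=(45*31+4)%997=402 -> [369, 237, 641, 402]
  L2: h(369,237)=(369*31+237)%997=709 h(641,402)=(641*31+402)%997=333 -> [709, 333]
  L3: h(709,333)=(709*31+333)%997=378 -> [378]
  root = 378 != target 354
Candidate D: set leaf[3] = 95 -> leaves = [76, 7, 37, 95, 32, 31, 45, 4]
  L0: [76, 7, 37, 95, 32, 31, 45, 4]
  L1: h(76,7)=(76*31+7)%997=369 h(37,95)=(37*31+95)%997=245 h(32,31)=(32*31+31)%997=26 h(45,4)=(45*31+4)%997=402 -> [369, 245, 26, 402]
  L2: h(369,245)=(369*31+245)%997=717 h(26,402)=(26*31+402)%997=211 -> [717, 211]
  L3: h(717,211)=(717*31+211)%997=504 -> [504]
  root = 504 != target 354
Candidate A produces the target root.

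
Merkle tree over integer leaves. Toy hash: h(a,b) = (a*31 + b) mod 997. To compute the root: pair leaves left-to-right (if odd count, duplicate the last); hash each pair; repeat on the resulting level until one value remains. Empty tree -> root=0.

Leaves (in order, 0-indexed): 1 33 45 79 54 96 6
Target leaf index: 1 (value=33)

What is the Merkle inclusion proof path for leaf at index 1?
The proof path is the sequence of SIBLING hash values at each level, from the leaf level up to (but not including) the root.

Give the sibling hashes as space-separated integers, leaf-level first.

Answer: 1 477 227

Derivation:
L0 (leaves): [1, 33, 45, 79, 54, 96, 6], target index=1
L1: h(1,33)=(1*31+33)%997=64 [pair 0] h(45,79)=(45*31+79)%997=477 [pair 1] h(54,96)=(54*31+96)%997=773 [pair 2] h(6,6)=(6*31+6)%997=192 [pair 3] -> [64, 477, 773, 192]
  Sibling for proof at L0: 1
L2: h(64,477)=(64*31+477)%997=467 [pair 0] h(773,192)=(773*31+192)%997=227 [pair 1] -> [467, 227]
  Sibling for proof at L1: 477
L3: h(467,227)=(467*31+227)%997=746 [pair 0] -> [746]
  Sibling for proof at L2: 227
Root: 746
Proof path (sibling hashes from leaf to root): [1, 477, 227]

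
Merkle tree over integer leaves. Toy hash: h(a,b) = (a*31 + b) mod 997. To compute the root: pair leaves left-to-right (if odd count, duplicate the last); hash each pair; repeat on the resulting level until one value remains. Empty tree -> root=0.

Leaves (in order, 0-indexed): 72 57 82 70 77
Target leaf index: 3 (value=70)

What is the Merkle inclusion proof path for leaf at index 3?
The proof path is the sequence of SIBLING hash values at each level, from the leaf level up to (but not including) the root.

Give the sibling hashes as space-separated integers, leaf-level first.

Answer: 82 295 85

Derivation:
L0 (leaves): [72, 57, 82, 70, 77], target index=3
L1: h(72,57)=(72*31+57)%997=295 [pair 0] h(82,70)=(82*31+70)%997=618 [pair 1] h(77,77)=(77*31+77)%997=470 [pair 2] -> [295, 618, 470]
  Sibling for proof at L0: 82
L2: h(295,618)=(295*31+618)%997=790 [pair 0] h(470,470)=(470*31+470)%997=85 [pair 1] -> [790, 85]
  Sibling for proof at L1: 295
L3: h(790,85)=(790*31+85)%997=647 [pair 0] -> [647]
  Sibling for proof at L2: 85
Root: 647
Proof path (sibling hashes from leaf to root): [82, 295, 85]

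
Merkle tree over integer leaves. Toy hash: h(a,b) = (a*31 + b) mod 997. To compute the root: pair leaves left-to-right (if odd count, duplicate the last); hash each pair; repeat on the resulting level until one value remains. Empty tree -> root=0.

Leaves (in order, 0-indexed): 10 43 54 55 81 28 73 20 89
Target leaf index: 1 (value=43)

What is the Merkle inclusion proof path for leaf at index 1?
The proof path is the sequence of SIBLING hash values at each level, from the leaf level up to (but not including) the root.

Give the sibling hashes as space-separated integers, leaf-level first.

Answer: 10 732 235 127

Derivation:
L0 (leaves): [10, 43, 54, 55, 81, 28, 73, 20, 89], target index=1
L1: h(10,43)=(10*31+43)%997=353 [pair 0] h(54,55)=(54*31+55)%997=732 [pair 1] h(81,28)=(81*31+28)%997=545 [pair 2] h(73,20)=(73*31+20)%997=289 [pair 3] h(89,89)=(89*31+89)%997=854 [pair 4] -> [353, 732, 545, 289, 854]
  Sibling for proof at L0: 10
L2: h(353,732)=(353*31+732)%997=708 [pair 0] h(545,289)=(545*31+289)%997=235 [pair 1] h(854,854)=(854*31+854)%997=409 [pair 2] -> [708, 235, 409]
  Sibling for proof at L1: 732
L3: h(708,235)=(708*31+235)%997=249 [pair 0] h(409,409)=(409*31+409)%997=127 [pair 1] -> [249, 127]
  Sibling for proof at L2: 235
L4: h(249,127)=(249*31+127)%997=867 [pair 0] -> [867]
  Sibling for proof at L3: 127
Root: 867
Proof path (sibling hashes from leaf to root): [10, 732, 235, 127]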